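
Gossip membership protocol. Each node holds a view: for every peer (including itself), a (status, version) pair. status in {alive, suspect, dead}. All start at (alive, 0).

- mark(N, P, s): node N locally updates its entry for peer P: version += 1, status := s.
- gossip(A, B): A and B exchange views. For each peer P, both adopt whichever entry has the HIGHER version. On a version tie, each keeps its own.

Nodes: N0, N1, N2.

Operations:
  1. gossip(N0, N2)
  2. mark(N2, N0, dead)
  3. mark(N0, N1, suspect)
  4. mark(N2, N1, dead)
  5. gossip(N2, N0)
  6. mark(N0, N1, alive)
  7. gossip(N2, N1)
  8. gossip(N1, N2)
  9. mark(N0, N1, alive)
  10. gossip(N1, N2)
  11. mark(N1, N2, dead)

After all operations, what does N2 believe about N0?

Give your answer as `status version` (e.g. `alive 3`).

Op 1: gossip N0<->N2 -> N0.N0=(alive,v0) N0.N1=(alive,v0) N0.N2=(alive,v0) | N2.N0=(alive,v0) N2.N1=(alive,v0) N2.N2=(alive,v0)
Op 2: N2 marks N0=dead -> (dead,v1)
Op 3: N0 marks N1=suspect -> (suspect,v1)
Op 4: N2 marks N1=dead -> (dead,v1)
Op 5: gossip N2<->N0 -> N2.N0=(dead,v1) N2.N1=(dead,v1) N2.N2=(alive,v0) | N0.N0=(dead,v1) N0.N1=(suspect,v1) N0.N2=(alive,v0)
Op 6: N0 marks N1=alive -> (alive,v2)
Op 7: gossip N2<->N1 -> N2.N0=(dead,v1) N2.N1=(dead,v1) N2.N2=(alive,v0) | N1.N0=(dead,v1) N1.N1=(dead,v1) N1.N2=(alive,v0)
Op 8: gossip N1<->N2 -> N1.N0=(dead,v1) N1.N1=(dead,v1) N1.N2=(alive,v0) | N2.N0=(dead,v1) N2.N1=(dead,v1) N2.N2=(alive,v0)
Op 9: N0 marks N1=alive -> (alive,v3)
Op 10: gossip N1<->N2 -> N1.N0=(dead,v1) N1.N1=(dead,v1) N1.N2=(alive,v0) | N2.N0=(dead,v1) N2.N1=(dead,v1) N2.N2=(alive,v0)
Op 11: N1 marks N2=dead -> (dead,v1)

Answer: dead 1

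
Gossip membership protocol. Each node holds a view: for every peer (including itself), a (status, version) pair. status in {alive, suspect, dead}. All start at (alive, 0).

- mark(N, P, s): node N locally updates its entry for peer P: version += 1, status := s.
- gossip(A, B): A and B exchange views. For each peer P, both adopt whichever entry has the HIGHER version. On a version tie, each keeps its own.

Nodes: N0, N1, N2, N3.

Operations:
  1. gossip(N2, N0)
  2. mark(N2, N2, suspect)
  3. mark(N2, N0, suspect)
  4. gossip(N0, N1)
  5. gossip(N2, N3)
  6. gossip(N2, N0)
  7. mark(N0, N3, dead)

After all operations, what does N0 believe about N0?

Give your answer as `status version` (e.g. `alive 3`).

Answer: suspect 1

Derivation:
Op 1: gossip N2<->N0 -> N2.N0=(alive,v0) N2.N1=(alive,v0) N2.N2=(alive,v0) N2.N3=(alive,v0) | N0.N0=(alive,v0) N0.N1=(alive,v0) N0.N2=(alive,v0) N0.N3=(alive,v0)
Op 2: N2 marks N2=suspect -> (suspect,v1)
Op 3: N2 marks N0=suspect -> (suspect,v1)
Op 4: gossip N0<->N1 -> N0.N0=(alive,v0) N0.N1=(alive,v0) N0.N2=(alive,v0) N0.N3=(alive,v0) | N1.N0=(alive,v0) N1.N1=(alive,v0) N1.N2=(alive,v0) N1.N3=(alive,v0)
Op 5: gossip N2<->N3 -> N2.N0=(suspect,v1) N2.N1=(alive,v0) N2.N2=(suspect,v1) N2.N3=(alive,v0) | N3.N0=(suspect,v1) N3.N1=(alive,v0) N3.N2=(suspect,v1) N3.N3=(alive,v0)
Op 6: gossip N2<->N0 -> N2.N0=(suspect,v1) N2.N1=(alive,v0) N2.N2=(suspect,v1) N2.N3=(alive,v0) | N0.N0=(suspect,v1) N0.N1=(alive,v0) N0.N2=(suspect,v1) N0.N3=(alive,v0)
Op 7: N0 marks N3=dead -> (dead,v1)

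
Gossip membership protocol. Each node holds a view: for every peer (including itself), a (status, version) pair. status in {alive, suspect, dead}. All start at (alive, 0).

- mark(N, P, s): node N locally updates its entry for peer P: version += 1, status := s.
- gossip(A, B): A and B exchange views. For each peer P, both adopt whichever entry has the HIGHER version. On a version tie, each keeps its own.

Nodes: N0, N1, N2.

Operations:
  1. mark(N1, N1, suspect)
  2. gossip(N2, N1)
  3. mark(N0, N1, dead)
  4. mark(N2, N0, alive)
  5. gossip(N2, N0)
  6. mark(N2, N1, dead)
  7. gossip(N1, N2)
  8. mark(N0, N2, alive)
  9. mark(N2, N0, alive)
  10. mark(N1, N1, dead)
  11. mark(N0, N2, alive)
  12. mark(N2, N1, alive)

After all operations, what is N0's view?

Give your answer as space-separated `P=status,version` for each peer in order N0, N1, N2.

Answer: N0=alive,1 N1=dead,1 N2=alive,2

Derivation:
Op 1: N1 marks N1=suspect -> (suspect,v1)
Op 2: gossip N2<->N1 -> N2.N0=(alive,v0) N2.N1=(suspect,v1) N2.N2=(alive,v0) | N1.N0=(alive,v0) N1.N1=(suspect,v1) N1.N2=(alive,v0)
Op 3: N0 marks N1=dead -> (dead,v1)
Op 4: N2 marks N0=alive -> (alive,v1)
Op 5: gossip N2<->N0 -> N2.N0=(alive,v1) N2.N1=(suspect,v1) N2.N2=(alive,v0) | N0.N0=(alive,v1) N0.N1=(dead,v1) N0.N2=(alive,v0)
Op 6: N2 marks N1=dead -> (dead,v2)
Op 7: gossip N1<->N2 -> N1.N0=(alive,v1) N1.N1=(dead,v2) N1.N2=(alive,v0) | N2.N0=(alive,v1) N2.N1=(dead,v2) N2.N2=(alive,v0)
Op 8: N0 marks N2=alive -> (alive,v1)
Op 9: N2 marks N0=alive -> (alive,v2)
Op 10: N1 marks N1=dead -> (dead,v3)
Op 11: N0 marks N2=alive -> (alive,v2)
Op 12: N2 marks N1=alive -> (alive,v3)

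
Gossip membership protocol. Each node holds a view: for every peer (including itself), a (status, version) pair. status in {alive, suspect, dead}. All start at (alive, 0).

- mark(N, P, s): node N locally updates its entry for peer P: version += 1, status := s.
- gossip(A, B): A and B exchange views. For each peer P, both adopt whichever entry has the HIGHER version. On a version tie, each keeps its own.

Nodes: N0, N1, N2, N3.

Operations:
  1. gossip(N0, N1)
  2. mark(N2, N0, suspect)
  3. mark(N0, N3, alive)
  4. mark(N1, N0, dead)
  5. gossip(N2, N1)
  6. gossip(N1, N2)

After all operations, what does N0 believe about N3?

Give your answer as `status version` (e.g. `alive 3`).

Answer: alive 1

Derivation:
Op 1: gossip N0<->N1 -> N0.N0=(alive,v0) N0.N1=(alive,v0) N0.N2=(alive,v0) N0.N3=(alive,v0) | N1.N0=(alive,v0) N1.N1=(alive,v0) N1.N2=(alive,v0) N1.N3=(alive,v0)
Op 2: N2 marks N0=suspect -> (suspect,v1)
Op 3: N0 marks N3=alive -> (alive,v1)
Op 4: N1 marks N0=dead -> (dead,v1)
Op 5: gossip N2<->N1 -> N2.N0=(suspect,v1) N2.N1=(alive,v0) N2.N2=(alive,v0) N2.N3=(alive,v0) | N1.N0=(dead,v1) N1.N1=(alive,v0) N1.N2=(alive,v0) N1.N3=(alive,v0)
Op 6: gossip N1<->N2 -> N1.N0=(dead,v1) N1.N1=(alive,v0) N1.N2=(alive,v0) N1.N3=(alive,v0) | N2.N0=(suspect,v1) N2.N1=(alive,v0) N2.N2=(alive,v0) N2.N3=(alive,v0)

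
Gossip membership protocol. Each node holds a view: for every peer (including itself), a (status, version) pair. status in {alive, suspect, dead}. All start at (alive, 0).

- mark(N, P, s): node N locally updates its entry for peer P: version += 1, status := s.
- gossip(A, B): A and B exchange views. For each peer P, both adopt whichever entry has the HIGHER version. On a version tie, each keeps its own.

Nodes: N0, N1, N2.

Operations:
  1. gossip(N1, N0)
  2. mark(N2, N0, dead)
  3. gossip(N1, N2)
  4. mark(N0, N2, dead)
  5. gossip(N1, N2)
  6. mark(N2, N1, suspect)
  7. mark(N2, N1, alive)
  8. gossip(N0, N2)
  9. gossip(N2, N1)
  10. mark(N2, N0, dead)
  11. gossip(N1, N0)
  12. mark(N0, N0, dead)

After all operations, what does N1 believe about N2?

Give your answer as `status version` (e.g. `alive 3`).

Answer: dead 1

Derivation:
Op 1: gossip N1<->N0 -> N1.N0=(alive,v0) N1.N1=(alive,v0) N1.N2=(alive,v0) | N0.N0=(alive,v0) N0.N1=(alive,v0) N0.N2=(alive,v0)
Op 2: N2 marks N0=dead -> (dead,v1)
Op 3: gossip N1<->N2 -> N1.N0=(dead,v1) N1.N1=(alive,v0) N1.N2=(alive,v0) | N2.N0=(dead,v1) N2.N1=(alive,v0) N2.N2=(alive,v0)
Op 4: N0 marks N2=dead -> (dead,v1)
Op 5: gossip N1<->N2 -> N1.N0=(dead,v1) N1.N1=(alive,v0) N1.N2=(alive,v0) | N2.N0=(dead,v1) N2.N1=(alive,v0) N2.N2=(alive,v0)
Op 6: N2 marks N1=suspect -> (suspect,v1)
Op 7: N2 marks N1=alive -> (alive,v2)
Op 8: gossip N0<->N2 -> N0.N0=(dead,v1) N0.N1=(alive,v2) N0.N2=(dead,v1) | N2.N0=(dead,v1) N2.N1=(alive,v2) N2.N2=(dead,v1)
Op 9: gossip N2<->N1 -> N2.N0=(dead,v1) N2.N1=(alive,v2) N2.N2=(dead,v1) | N1.N0=(dead,v1) N1.N1=(alive,v2) N1.N2=(dead,v1)
Op 10: N2 marks N0=dead -> (dead,v2)
Op 11: gossip N1<->N0 -> N1.N0=(dead,v1) N1.N1=(alive,v2) N1.N2=(dead,v1) | N0.N0=(dead,v1) N0.N1=(alive,v2) N0.N2=(dead,v1)
Op 12: N0 marks N0=dead -> (dead,v2)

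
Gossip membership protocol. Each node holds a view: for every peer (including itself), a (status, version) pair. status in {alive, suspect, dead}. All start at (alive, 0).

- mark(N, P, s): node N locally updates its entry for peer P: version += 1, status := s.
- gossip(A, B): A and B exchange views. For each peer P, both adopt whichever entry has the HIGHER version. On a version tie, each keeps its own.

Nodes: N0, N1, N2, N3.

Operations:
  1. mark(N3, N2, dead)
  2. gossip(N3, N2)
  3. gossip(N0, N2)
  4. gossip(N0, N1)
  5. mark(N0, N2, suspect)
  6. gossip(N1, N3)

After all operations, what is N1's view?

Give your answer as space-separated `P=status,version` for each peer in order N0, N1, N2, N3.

Op 1: N3 marks N2=dead -> (dead,v1)
Op 2: gossip N3<->N2 -> N3.N0=(alive,v0) N3.N1=(alive,v0) N3.N2=(dead,v1) N3.N3=(alive,v0) | N2.N0=(alive,v0) N2.N1=(alive,v0) N2.N2=(dead,v1) N2.N3=(alive,v0)
Op 3: gossip N0<->N2 -> N0.N0=(alive,v0) N0.N1=(alive,v0) N0.N2=(dead,v1) N0.N3=(alive,v0) | N2.N0=(alive,v0) N2.N1=(alive,v0) N2.N2=(dead,v1) N2.N3=(alive,v0)
Op 4: gossip N0<->N1 -> N0.N0=(alive,v0) N0.N1=(alive,v0) N0.N2=(dead,v1) N0.N3=(alive,v0) | N1.N0=(alive,v0) N1.N1=(alive,v0) N1.N2=(dead,v1) N1.N3=(alive,v0)
Op 5: N0 marks N2=suspect -> (suspect,v2)
Op 6: gossip N1<->N3 -> N1.N0=(alive,v0) N1.N1=(alive,v0) N1.N2=(dead,v1) N1.N3=(alive,v0) | N3.N0=(alive,v0) N3.N1=(alive,v0) N3.N2=(dead,v1) N3.N3=(alive,v0)

Answer: N0=alive,0 N1=alive,0 N2=dead,1 N3=alive,0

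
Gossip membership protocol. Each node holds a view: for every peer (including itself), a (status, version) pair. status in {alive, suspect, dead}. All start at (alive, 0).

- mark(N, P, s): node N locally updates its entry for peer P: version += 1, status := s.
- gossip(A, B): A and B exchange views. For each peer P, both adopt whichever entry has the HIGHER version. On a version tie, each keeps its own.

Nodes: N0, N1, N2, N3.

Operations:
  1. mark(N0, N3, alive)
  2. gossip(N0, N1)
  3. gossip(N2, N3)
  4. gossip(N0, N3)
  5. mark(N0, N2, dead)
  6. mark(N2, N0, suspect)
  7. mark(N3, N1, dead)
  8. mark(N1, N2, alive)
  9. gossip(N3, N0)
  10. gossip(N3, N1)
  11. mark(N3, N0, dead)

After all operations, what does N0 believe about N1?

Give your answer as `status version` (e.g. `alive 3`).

Answer: dead 1

Derivation:
Op 1: N0 marks N3=alive -> (alive,v1)
Op 2: gossip N0<->N1 -> N0.N0=(alive,v0) N0.N1=(alive,v0) N0.N2=(alive,v0) N0.N3=(alive,v1) | N1.N0=(alive,v0) N1.N1=(alive,v0) N1.N2=(alive,v0) N1.N3=(alive,v1)
Op 3: gossip N2<->N3 -> N2.N0=(alive,v0) N2.N1=(alive,v0) N2.N2=(alive,v0) N2.N3=(alive,v0) | N3.N0=(alive,v0) N3.N1=(alive,v0) N3.N2=(alive,v0) N3.N3=(alive,v0)
Op 4: gossip N0<->N3 -> N0.N0=(alive,v0) N0.N1=(alive,v0) N0.N2=(alive,v0) N0.N3=(alive,v1) | N3.N0=(alive,v0) N3.N1=(alive,v0) N3.N2=(alive,v0) N3.N3=(alive,v1)
Op 5: N0 marks N2=dead -> (dead,v1)
Op 6: N2 marks N0=suspect -> (suspect,v1)
Op 7: N3 marks N1=dead -> (dead,v1)
Op 8: N1 marks N2=alive -> (alive,v1)
Op 9: gossip N3<->N0 -> N3.N0=(alive,v0) N3.N1=(dead,v1) N3.N2=(dead,v1) N3.N3=(alive,v1) | N0.N0=(alive,v0) N0.N1=(dead,v1) N0.N2=(dead,v1) N0.N3=(alive,v1)
Op 10: gossip N3<->N1 -> N3.N0=(alive,v0) N3.N1=(dead,v1) N3.N2=(dead,v1) N3.N3=(alive,v1) | N1.N0=(alive,v0) N1.N1=(dead,v1) N1.N2=(alive,v1) N1.N3=(alive,v1)
Op 11: N3 marks N0=dead -> (dead,v1)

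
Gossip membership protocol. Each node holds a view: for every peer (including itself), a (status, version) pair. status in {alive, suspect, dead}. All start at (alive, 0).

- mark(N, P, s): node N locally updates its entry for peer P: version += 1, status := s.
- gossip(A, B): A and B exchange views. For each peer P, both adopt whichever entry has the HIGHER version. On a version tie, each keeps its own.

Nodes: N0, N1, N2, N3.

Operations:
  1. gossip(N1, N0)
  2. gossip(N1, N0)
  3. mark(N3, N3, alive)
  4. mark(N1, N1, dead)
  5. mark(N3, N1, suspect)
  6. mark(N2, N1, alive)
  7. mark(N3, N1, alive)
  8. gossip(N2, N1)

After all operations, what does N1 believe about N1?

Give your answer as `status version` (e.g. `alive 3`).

Op 1: gossip N1<->N0 -> N1.N0=(alive,v0) N1.N1=(alive,v0) N1.N2=(alive,v0) N1.N3=(alive,v0) | N0.N0=(alive,v0) N0.N1=(alive,v0) N0.N2=(alive,v0) N0.N3=(alive,v0)
Op 2: gossip N1<->N0 -> N1.N0=(alive,v0) N1.N1=(alive,v0) N1.N2=(alive,v0) N1.N3=(alive,v0) | N0.N0=(alive,v0) N0.N1=(alive,v0) N0.N2=(alive,v0) N0.N3=(alive,v0)
Op 3: N3 marks N3=alive -> (alive,v1)
Op 4: N1 marks N1=dead -> (dead,v1)
Op 5: N3 marks N1=suspect -> (suspect,v1)
Op 6: N2 marks N1=alive -> (alive,v1)
Op 7: N3 marks N1=alive -> (alive,v2)
Op 8: gossip N2<->N1 -> N2.N0=(alive,v0) N2.N1=(alive,v1) N2.N2=(alive,v0) N2.N3=(alive,v0) | N1.N0=(alive,v0) N1.N1=(dead,v1) N1.N2=(alive,v0) N1.N3=(alive,v0)

Answer: dead 1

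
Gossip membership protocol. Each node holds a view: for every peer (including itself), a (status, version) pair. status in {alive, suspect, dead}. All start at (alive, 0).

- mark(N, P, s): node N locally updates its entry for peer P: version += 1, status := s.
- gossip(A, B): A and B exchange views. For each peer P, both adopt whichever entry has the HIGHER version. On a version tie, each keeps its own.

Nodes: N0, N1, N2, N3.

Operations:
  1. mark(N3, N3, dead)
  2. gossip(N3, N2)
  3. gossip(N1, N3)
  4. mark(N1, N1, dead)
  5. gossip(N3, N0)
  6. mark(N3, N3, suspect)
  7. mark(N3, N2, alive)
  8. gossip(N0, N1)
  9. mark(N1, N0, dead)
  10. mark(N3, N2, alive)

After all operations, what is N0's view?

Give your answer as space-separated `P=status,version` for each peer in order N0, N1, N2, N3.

Op 1: N3 marks N3=dead -> (dead,v1)
Op 2: gossip N3<->N2 -> N3.N0=(alive,v0) N3.N1=(alive,v0) N3.N2=(alive,v0) N3.N3=(dead,v1) | N2.N0=(alive,v0) N2.N1=(alive,v0) N2.N2=(alive,v0) N2.N3=(dead,v1)
Op 3: gossip N1<->N3 -> N1.N0=(alive,v0) N1.N1=(alive,v0) N1.N2=(alive,v0) N1.N3=(dead,v1) | N3.N0=(alive,v0) N3.N1=(alive,v0) N3.N2=(alive,v0) N3.N3=(dead,v1)
Op 4: N1 marks N1=dead -> (dead,v1)
Op 5: gossip N3<->N0 -> N3.N0=(alive,v0) N3.N1=(alive,v0) N3.N2=(alive,v0) N3.N3=(dead,v1) | N0.N0=(alive,v0) N0.N1=(alive,v0) N0.N2=(alive,v0) N0.N3=(dead,v1)
Op 6: N3 marks N3=suspect -> (suspect,v2)
Op 7: N3 marks N2=alive -> (alive,v1)
Op 8: gossip N0<->N1 -> N0.N0=(alive,v0) N0.N1=(dead,v1) N0.N2=(alive,v0) N0.N3=(dead,v1) | N1.N0=(alive,v0) N1.N1=(dead,v1) N1.N2=(alive,v0) N1.N3=(dead,v1)
Op 9: N1 marks N0=dead -> (dead,v1)
Op 10: N3 marks N2=alive -> (alive,v2)

Answer: N0=alive,0 N1=dead,1 N2=alive,0 N3=dead,1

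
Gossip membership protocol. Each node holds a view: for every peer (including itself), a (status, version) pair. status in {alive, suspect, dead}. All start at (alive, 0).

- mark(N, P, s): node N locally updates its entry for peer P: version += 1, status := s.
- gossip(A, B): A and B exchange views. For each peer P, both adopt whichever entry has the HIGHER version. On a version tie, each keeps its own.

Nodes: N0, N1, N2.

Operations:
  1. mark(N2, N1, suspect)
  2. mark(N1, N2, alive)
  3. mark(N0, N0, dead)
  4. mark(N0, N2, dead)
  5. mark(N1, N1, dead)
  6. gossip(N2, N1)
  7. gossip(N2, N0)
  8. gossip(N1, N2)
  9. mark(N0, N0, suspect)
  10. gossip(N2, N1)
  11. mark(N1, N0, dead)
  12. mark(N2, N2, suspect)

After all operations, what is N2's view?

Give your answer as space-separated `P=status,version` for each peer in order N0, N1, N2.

Answer: N0=dead,1 N1=suspect,1 N2=suspect,2

Derivation:
Op 1: N2 marks N1=suspect -> (suspect,v1)
Op 2: N1 marks N2=alive -> (alive,v1)
Op 3: N0 marks N0=dead -> (dead,v1)
Op 4: N0 marks N2=dead -> (dead,v1)
Op 5: N1 marks N1=dead -> (dead,v1)
Op 6: gossip N2<->N1 -> N2.N0=(alive,v0) N2.N1=(suspect,v1) N2.N2=(alive,v1) | N1.N0=(alive,v0) N1.N1=(dead,v1) N1.N2=(alive,v1)
Op 7: gossip N2<->N0 -> N2.N0=(dead,v1) N2.N1=(suspect,v1) N2.N2=(alive,v1) | N0.N0=(dead,v1) N0.N1=(suspect,v1) N0.N2=(dead,v1)
Op 8: gossip N1<->N2 -> N1.N0=(dead,v1) N1.N1=(dead,v1) N1.N2=(alive,v1) | N2.N0=(dead,v1) N2.N1=(suspect,v1) N2.N2=(alive,v1)
Op 9: N0 marks N0=suspect -> (suspect,v2)
Op 10: gossip N2<->N1 -> N2.N0=(dead,v1) N2.N1=(suspect,v1) N2.N2=(alive,v1) | N1.N0=(dead,v1) N1.N1=(dead,v1) N1.N2=(alive,v1)
Op 11: N1 marks N0=dead -> (dead,v2)
Op 12: N2 marks N2=suspect -> (suspect,v2)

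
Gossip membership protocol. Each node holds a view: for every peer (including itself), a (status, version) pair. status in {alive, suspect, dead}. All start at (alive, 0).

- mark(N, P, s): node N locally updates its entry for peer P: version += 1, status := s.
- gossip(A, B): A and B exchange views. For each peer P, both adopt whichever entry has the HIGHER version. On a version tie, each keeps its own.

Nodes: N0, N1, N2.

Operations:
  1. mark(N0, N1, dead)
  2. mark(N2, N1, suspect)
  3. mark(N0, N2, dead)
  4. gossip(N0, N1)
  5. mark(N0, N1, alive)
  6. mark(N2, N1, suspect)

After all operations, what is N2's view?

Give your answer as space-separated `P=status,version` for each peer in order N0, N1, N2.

Answer: N0=alive,0 N1=suspect,2 N2=alive,0

Derivation:
Op 1: N0 marks N1=dead -> (dead,v1)
Op 2: N2 marks N1=suspect -> (suspect,v1)
Op 3: N0 marks N2=dead -> (dead,v1)
Op 4: gossip N0<->N1 -> N0.N0=(alive,v0) N0.N1=(dead,v1) N0.N2=(dead,v1) | N1.N0=(alive,v0) N1.N1=(dead,v1) N1.N2=(dead,v1)
Op 5: N0 marks N1=alive -> (alive,v2)
Op 6: N2 marks N1=suspect -> (suspect,v2)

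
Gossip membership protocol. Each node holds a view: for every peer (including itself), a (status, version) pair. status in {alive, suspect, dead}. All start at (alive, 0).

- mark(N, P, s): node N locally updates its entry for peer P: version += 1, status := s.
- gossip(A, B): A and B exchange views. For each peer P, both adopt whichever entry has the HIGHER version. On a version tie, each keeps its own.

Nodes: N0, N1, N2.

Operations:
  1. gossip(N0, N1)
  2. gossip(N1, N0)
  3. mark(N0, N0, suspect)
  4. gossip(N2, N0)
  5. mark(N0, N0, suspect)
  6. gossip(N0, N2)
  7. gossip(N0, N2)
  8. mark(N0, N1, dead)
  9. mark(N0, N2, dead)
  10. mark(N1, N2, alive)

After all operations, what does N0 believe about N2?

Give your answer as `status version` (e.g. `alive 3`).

Answer: dead 1

Derivation:
Op 1: gossip N0<->N1 -> N0.N0=(alive,v0) N0.N1=(alive,v0) N0.N2=(alive,v0) | N1.N0=(alive,v0) N1.N1=(alive,v0) N1.N2=(alive,v0)
Op 2: gossip N1<->N0 -> N1.N0=(alive,v0) N1.N1=(alive,v0) N1.N2=(alive,v0) | N0.N0=(alive,v0) N0.N1=(alive,v0) N0.N2=(alive,v0)
Op 3: N0 marks N0=suspect -> (suspect,v1)
Op 4: gossip N2<->N0 -> N2.N0=(suspect,v1) N2.N1=(alive,v0) N2.N2=(alive,v0) | N0.N0=(suspect,v1) N0.N1=(alive,v0) N0.N2=(alive,v0)
Op 5: N0 marks N0=suspect -> (suspect,v2)
Op 6: gossip N0<->N2 -> N0.N0=(suspect,v2) N0.N1=(alive,v0) N0.N2=(alive,v0) | N2.N0=(suspect,v2) N2.N1=(alive,v0) N2.N2=(alive,v0)
Op 7: gossip N0<->N2 -> N0.N0=(suspect,v2) N0.N1=(alive,v0) N0.N2=(alive,v0) | N2.N0=(suspect,v2) N2.N1=(alive,v0) N2.N2=(alive,v0)
Op 8: N0 marks N1=dead -> (dead,v1)
Op 9: N0 marks N2=dead -> (dead,v1)
Op 10: N1 marks N2=alive -> (alive,v1)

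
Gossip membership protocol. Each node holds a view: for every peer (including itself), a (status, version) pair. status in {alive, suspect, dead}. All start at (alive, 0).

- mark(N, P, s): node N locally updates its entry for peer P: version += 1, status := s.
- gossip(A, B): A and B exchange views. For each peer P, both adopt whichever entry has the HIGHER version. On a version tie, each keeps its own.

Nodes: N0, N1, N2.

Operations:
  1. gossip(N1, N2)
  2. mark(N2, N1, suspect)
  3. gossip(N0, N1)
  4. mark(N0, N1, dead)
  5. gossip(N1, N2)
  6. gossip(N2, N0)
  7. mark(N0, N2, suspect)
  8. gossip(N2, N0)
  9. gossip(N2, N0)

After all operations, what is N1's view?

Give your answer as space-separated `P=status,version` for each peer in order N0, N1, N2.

Op 1: gossip N1<->N2 -> N1.N0=(alive,v0) N1.N1=(alive,v0) N1.N2=(alive,v0) | N2.N0=(alive,v0) N2.N1=(alive,v0) N2.N2=(alive,v0)
Op 2: N2 marks N1=suspect -> (suspect,v1)
Op 3: gossip N0<->N1 -> N0.N0=(alive,v0) N0.N1=(alive,v0) N0.N2=(alive,v0) | N1.N0=(alive,v0) N1.N1=(alive,v0) N1.N2=(alive,v0)
Op 4: N0 marks N1=dead -> (dead,v1)
Op 5: gossip N1<->N2 -> N1.N0=(alive,v0) N1.N1=(suspect,v1) N1.N2=(alive,v0) | N2.N0=(alive,v0) N2.N1=(suspect,v1) N2.N2=(alive,v0)
Op 6: gossip N2<->N0 -> N2.N0=(alive,v0) N2.N1=(suspect,v1) N2.N2=(alive,v0) | N0.N0=(alive,v0) N0.N1=(dead,v1) N0.N2=(alive,v0)
Op 7: N0 marks N2=suspect -> (suspect,v1)
Op 8: gossip N2<->N0 -> N2.N0=(alive,v0) N2.N1=(suspect,v1) N2.N2=(suspect,v1) | N0.N0=(alive,v0) N0.N1=(dead,v1) N0.N2=(suspect,v1)
Op 9: gossip N2<->N0 -> N2.N0=(alive,v0) N2.N1=(suspect,v1) N2.N2=(suspect,v1) | N0.N0=(alive,v0) N0.N1=(dead,v1) N0.N2=(suspect,v1)

Answer: N0=alive,0 N1=suspect,1 N2=alive,0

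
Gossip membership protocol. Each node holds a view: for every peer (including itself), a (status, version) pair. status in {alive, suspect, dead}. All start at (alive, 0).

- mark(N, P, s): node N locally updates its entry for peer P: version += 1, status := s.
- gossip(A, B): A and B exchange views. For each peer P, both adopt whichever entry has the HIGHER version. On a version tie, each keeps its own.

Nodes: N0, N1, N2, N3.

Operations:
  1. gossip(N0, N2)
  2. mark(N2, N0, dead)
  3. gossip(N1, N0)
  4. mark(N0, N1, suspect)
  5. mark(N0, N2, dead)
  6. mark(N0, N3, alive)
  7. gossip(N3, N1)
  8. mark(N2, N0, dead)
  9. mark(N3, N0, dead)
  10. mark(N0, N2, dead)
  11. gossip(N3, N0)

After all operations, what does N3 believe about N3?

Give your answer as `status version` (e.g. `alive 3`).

Answer: alive 1

Derivation:
Op 1: gossip N0<->N2 -> N0.N0=(alive,v0) N0.N1=(alive,v0) N0.N2=(alive,v0) N0.N3=(alive,v0) | N2.N0=(alive,v0) N2.N1=(alive,v0) N2.N2=(alive,v0) N2.N3=(alive,v0)
Op 2: N2 marks N0=dead -> (dead,v1)
Op 3: gossip N1<->N0 -> N1.N0=(alive,v0) N1.N1=(alive,v0) N1.N2=(alive,v0) N1.N3=(alive,v0) | N0.N0=(alive,v0) N0.N1=(alive,v0) N0.N2=(alive,v0) N0.N3=(alive,v0)
Op 4: N0 marks N1=suspect -> (suspect,v1)
Op 5: N0 marks N2=dead -> (dead,v1)
Op 6: N0 marks N3=alive -> (alive,v1)
Op 7: gossip N3<->N1 -> N3.N0=(alive,v0) N3.N1=(alive,v0) N3.N2=(alive,v0) N3.N3=(alive,v0) | N1.N0=(alive,v0) N1.N1=(alive,v0) N1.N2=(alive,v0) N1.N3=(alive,v0)
Op 8: N2 marks N0=dead -> (dead,v2)
Op 9: N3 marks N0=dead -> (dead,v1)
Op 10: N0 marks N2=dead -> (dead,v2)
Op 11: gossip N3<->N0 -> N3.N0=(dead,v1) N3.N1=(suspect,v1) N3.N2=(dead,v2) N3.N3=(alive,v1) | N0.N0=(dead,v1) N0.N1=(suspect,v1) N0.N2=(dead,v2) N0.N3=(alive,v1)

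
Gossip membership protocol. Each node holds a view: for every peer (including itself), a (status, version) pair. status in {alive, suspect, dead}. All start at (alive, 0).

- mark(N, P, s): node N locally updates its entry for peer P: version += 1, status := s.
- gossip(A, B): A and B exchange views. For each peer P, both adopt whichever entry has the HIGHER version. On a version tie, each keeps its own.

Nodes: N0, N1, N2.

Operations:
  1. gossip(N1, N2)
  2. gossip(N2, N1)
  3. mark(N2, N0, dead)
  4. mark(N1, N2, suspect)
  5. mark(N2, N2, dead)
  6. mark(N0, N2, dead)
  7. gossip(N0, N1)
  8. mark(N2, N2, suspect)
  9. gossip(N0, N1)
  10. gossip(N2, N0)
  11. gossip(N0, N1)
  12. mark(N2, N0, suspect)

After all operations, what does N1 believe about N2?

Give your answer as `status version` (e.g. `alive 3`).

Op 1: gossip N1<->N2 -> N1.N0=(alive,v0) N1.N1=(alive,v0) N1.N2=(alive,v0) | N2.N0=(alive,v0) N2.N1=(alive,v0) N2.N2=(alive,v0)
Op 2: gossip N2<->N1 -> N2.N0=(alive,v0) N2.N1=(alive,v0) N2.N2=(alive,v0) | N1.N0=(alive,v0) N1.N1=(alive,v0) N1.N2=(alive,v0)
Op 3: N2 marks N0=dead -> (dead,v1)
Op 4: N1 marks N2=suspect -> (suspect,v1)
Op 5: N2 marks N2=dead -> (dead,v1)
Op 6: N0 marks N2=dead -> (dead,v1)
Op 7: gossip N0<->N1 -> N0.N0=(alive,v0) N0.N1=(alive,v0) N0.N2=(dead,v1) | N1.N0=(alive,v0) N1.N1=(alive,v0) N1.N2=(suspect,v1)
Op 8: N2 marks N2=suspect -> (suspect,v2)
Op 9: gossip N0<->N1 -> N0.N0=(alive,v0) N0.N1=(alive,v0) N0.N2=(dead,v1) | N1.N0=(alive,v0) N1.N1=(alive,v0) N1.N2=(suspect,v1)
Op 10: gossip N2<->N0 -> N2.N0=(dead,v1) N2.N1=(alive,v0) N2.N2=(suspect,v2) | N0.N0=(dead,v1) N0.N1=(alive,v0) N0.N2=(suspect,v2)
Op 11: gossip N0<->N1 -> N0.N0=(dead,v1) N0.N1=(alive,v0) N0.N2=(suspect,v2) | N1.N0=(dead,v1) N1.N1=(alive,v0) N1.N2=(suspect,v2)
Op 12: N2 marks N0=suspect -> (suspect,v2)

Answer: suspect 2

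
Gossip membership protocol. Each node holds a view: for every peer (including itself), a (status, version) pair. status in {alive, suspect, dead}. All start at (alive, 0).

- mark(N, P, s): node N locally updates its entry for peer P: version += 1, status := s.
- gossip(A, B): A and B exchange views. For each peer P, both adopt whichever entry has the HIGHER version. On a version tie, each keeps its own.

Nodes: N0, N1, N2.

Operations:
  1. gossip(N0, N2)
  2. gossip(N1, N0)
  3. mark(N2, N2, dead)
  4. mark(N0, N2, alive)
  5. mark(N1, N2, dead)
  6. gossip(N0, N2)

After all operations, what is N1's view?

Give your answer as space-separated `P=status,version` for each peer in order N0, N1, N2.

Op 1: gossip N0<->N2 -> N0.N0=(alive,v0) N0.N1=(alive,v0) N0.N2=(alive,v0) | N2.N0=(alive,v0) N2.N1=(alive,v0) N2.N2=(alive,v0)
Op 2: gossip N1<->N0 -> N1.N0=(alive,v0) N1.N1=(alive,v0) N1.N2=(alive,v0) | N0.N0=(alive,v0) N0.N1=(alive,v0) N0.N2=(alive,v0)
Op 3: N2 marks N2=dead -> (dead,v1)
Op 4: N0 marks N2=alive -> (alive,v1)
Op 5: N1 marks N2=dead -> (dead,v1)
Op 6: gossip N0<->N2 -> N0.N0=(alive,v0) N0.N1=(alive,v0) N0.N2=(alive,v1) | N2.N0=(alive,v0) N2.N1=(alive,v0) N2.N2=(dead,v1)

Answer: N0=alive,0 N1=alive,0 N2=dead,1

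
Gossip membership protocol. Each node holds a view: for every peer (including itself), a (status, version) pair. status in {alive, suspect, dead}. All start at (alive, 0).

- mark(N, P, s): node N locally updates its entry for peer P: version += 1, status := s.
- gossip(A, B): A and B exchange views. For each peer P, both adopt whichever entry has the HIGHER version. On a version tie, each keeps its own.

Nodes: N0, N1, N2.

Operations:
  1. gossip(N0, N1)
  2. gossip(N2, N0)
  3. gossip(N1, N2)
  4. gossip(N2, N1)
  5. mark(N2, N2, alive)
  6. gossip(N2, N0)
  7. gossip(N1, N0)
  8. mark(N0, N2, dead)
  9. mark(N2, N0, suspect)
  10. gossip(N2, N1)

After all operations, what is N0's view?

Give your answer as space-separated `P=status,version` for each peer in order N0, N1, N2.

Op 1: gossip N0<->N1 -> N0.N0=(alive,v0) N0.N1=(alive,v0) N0.N2=(alive,v0) | N1.N0=(alive,v0) N1.N1=(alive,v0) N1.N2=(alive,v0)
Op 2: gossip N2<->N0 -> N2.N0=(alive,v0) N2.N1=(alive,v0) N2.N2=(alive,v0) | N0.N0=(alive,v0) N0.N1=(alive,v0) N0.N2=(alive,v0)
Op 3: gossip N1<->N2 -> N1.N0=(alive,v0) N1.N1=(alive,v0) N1.N2=(alive,v0) | N2.N0=(alive,v0) N2.N1=(alive,v0) N2.N2=(alive,v0)
Op 4: gossip N2<->N1 -> N2.N0=(alive,v0) N2.N1=(alive,v0) N2.N2=(alive,v0) | N1.N0=(alive,v0) N1.N1=(alive,v0) N1.N2=(alive,v0)
Op 5: N2 marks N2=alive -> (alive,v1)
Op 6: gossip N2<->N0 -> N2.N0=(alive,v0) N2.N1=(alive,v0) N2.N2=(alive,v1) | N0.N0=(alive,v0) N0.N1=(alive,v0) N0.N2=(alive,v1)
Op 7: gossip N1<->N0 -> N1.N0=(alive,v0) N1.N1=(alive,v0) N1.N2=(alive,v1) | N0.N0=(alive,v0) N0.N1=(alive,v0) N0.N2=(alive,v1)
Op 8: N0 marks N2=dead -> (dead,v2)
Op 9: N2 marks N0=suspect -> (suspect,v1)
Op 10: gossip N2<->N1 -> N2.N0=(suspect,v1) N2.N1=(alive,v0) N2.N2=(alive,v1) | N1.N0=(suspect,v1) N1.N1=(alive,v0) N1.N2=(alive,v1)

Answer: N0=alive,0 N1=alive,0 N2=dead,2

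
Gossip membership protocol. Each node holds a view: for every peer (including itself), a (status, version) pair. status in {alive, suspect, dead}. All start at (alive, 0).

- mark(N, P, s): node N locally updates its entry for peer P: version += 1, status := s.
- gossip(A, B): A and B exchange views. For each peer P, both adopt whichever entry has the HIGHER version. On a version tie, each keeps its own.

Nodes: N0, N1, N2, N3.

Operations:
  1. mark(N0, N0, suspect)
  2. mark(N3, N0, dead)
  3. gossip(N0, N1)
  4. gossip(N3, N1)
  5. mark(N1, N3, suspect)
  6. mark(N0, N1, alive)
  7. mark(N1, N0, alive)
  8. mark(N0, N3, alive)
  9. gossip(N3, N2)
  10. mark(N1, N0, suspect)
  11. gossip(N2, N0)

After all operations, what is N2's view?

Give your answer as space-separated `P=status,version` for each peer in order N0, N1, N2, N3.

Answer: N0=dead,1 N1=alive,1 N2=alive,0 N3=alive,1

Derivation:
Op 1: N0 marks N0=suspect -> (suspect,v1)
Op 2: N3 marks N0=dead -> (dead,v1)
Op 3: gossip N0<->N1 -> N0.N0=(suspect,v1) N0.N1=(alive,v0) N0.N2=(alive,v0) N0.N3=(alive,v0) | N1.N0=(suspect,v1) N1.N1=(alive,v0) N1.N2=(alive,v0) N1.N3=(alive,v0)
Op 4: gossip N3<->N1 -> N3.N0=(dead,v1) N3.N1=(alive,v0) N3.N2=(alive,v0) N3.N3=(alive,v0) | N1.N0=(suspect,v1) N1.N1=(alive,v0) N1.N2=(alive,v0) N1.N3=(alive,v0)
Op 5: N1 marks N3=suspect -> (suspect,v1)
Op 6: N0 marks N1=alive -> (alive,v1)
Op 7: N1 marks N0=alive -> (alive,v2)
Op 8: N0 marks N3=alive -> (alive,v1)
Op 9: gossip N3<->N2 -> N3.N0=(dead,v1) N3.N1=(alive,v0) N3.N2=(alive,v0) N3.N3=(alive,v0) | N2.N0=(dead,v1) N2.N1=(alive,v0) N2.N2=(alive,v0) N2.N3=(alive,v0)
Op 10: N1 marks N0=suspect -> (suspect,v3)
Op 11: gossip N2<->N0 -> N2.N0=(dead,v1) N2.N1=(alive,v1) N2.N2=(alive,v0) N2.N3=(alive,v1) | N0.N0=(suspect,v1) N0.N1=(alive,v1) N0.N2=(alive,v0) N0.N3=(alive,v1)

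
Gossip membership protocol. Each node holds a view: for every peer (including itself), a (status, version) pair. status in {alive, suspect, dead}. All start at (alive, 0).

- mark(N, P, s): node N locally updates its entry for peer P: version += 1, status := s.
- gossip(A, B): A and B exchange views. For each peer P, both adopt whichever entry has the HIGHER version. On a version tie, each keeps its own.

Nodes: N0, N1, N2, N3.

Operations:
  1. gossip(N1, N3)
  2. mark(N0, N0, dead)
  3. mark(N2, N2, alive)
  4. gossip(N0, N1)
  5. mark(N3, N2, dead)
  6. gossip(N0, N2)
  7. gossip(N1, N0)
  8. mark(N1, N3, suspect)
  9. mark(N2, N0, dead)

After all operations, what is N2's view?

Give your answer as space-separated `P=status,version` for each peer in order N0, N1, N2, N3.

Op 1: gossip N1<->N3 -> N1.N0=(alive,v0) N1.N1=(alive,v0) N1.N2=(alive,v0) N1.N3=(alive,v0) | N3.N0=(alive,v0) N3.N1=(alive,v0) N3.N2=(alive,v0) N3.N3=(alive,v0)
Op 2: N0 marks N0=dead -> (dead,v1)
Op 3: N2 marks N2=alive -> (alive,v1)
Op 4: gossip N0<->N1 -> N0.N0=(dead,v1) N0.N1=(alive,v0) N0.N2=(alive,v0) N0.N3=(alive,v0) | N1.N0=(dead,v1) N1.N1=(alive,v0) N1.N2=(alive,v0) N1.N3=(alive,v0)
Op 5: N3 marks N2=dead -> (dead,v1)
Op 6: gossip N0<->N2 -> N0.N0=(dead,v1) N0.N1=(alive,v0) N0.N2=(alive,v1) N0.N3=(alive,v0) | N2.N0=(dead,v1) N2.N1=(alive,v0) N2.N2=(alive,v1) N2.N3=(alive,v0)
Op 7: gossip N1<->N0 -> N1.N0=(dead,v1) N1.N1=(alive,v0) N1.N2=(alive,v1) N1.N3=(alive,v0) | N0.N0=(dead,v1) N0.N1=(alive,v0) N0.N2=(alive,v1) N0.N3=(alive,v0)
Op 8: N1 marks N3=suspect -> (suspect,v1)
Op 9: N2 marks N0=dead -> (dead,v2)

Answer: N0=dead,2 N1=alive,0 N2=alive,1 N3=alive,0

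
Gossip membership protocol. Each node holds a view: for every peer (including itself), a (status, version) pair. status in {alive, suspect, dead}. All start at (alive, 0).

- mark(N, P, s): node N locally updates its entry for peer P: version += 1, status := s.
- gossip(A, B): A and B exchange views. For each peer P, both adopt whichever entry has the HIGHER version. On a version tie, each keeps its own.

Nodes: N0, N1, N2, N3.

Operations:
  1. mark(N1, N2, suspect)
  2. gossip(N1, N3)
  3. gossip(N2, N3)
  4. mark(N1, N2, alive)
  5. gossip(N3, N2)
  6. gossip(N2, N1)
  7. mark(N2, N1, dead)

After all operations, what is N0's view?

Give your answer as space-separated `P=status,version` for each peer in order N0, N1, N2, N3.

Op 1: N1 marks N2=suspect -> (suspect,v1)
Op 2: gossip N1<->N3 -> N1.N0=(alive,v0) N1.N1=(alive,v0) N1.N2=(suspect,v1) N1.N3=(alive,v0) | N3.N0=(alive,v0) N3.N1=(alive,v0) N3.N2=(suspect,v1) N3.N3=(alive,v0)
Op 3: gossip N2<->N3 -> N2.N0=(alive,v0) N2.N1=(alive,v0) N2.N2=(suspect,v1) N2.N3=(alive,v0) | N3.N0=(alive,v0) N3.N1=(alive,v0) N3.N2=(suspect,v1) N3.N3=(alive,v0)
Op 4: N1 marks N2=alive -> (alive,v2)
Op 5: gossip N3<->N2 -> N3.N0=(alive,v0) N3.N1=(alive,v0) N3.N2=(suspect,v1) N3.N3=(alive,v0) | N2.N0=(alive,v0) N2.N1=(alive,v0) N2.N2=(suspect,v1) N2.N3=(alive,v0)
Op 6: gossip N2<->N1 -> N2.N0=(alive,v0) N2.N1=(alive,v0) N2.N2=(alive,v2) N2.N3=(alive,v0) | N1.N0=(alive,v0) N1.N1=(alive,v0) N1.N2=(alive,v2) N1.N3=(alive,v0)
Op 7: N2 marks N1=dead -> (dead,v1)

Answer: N0=alive,0 N1=alive,0 N2=alive,0 N3=alive,0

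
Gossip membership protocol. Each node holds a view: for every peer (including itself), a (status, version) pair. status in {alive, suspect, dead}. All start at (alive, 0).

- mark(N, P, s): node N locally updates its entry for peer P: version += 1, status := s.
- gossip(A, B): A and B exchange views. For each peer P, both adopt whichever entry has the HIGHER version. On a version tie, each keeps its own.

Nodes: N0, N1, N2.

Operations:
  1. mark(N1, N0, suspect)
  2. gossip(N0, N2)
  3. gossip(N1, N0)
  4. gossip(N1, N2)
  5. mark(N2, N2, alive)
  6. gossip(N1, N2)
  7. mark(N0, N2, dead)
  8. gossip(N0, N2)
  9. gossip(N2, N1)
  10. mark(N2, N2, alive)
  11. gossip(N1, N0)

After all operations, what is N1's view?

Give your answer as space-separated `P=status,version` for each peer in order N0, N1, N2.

Answer: N0=suspect,1 N1=alive,0 N2=alive,1

Derivation:
Op 1: N1 marks N0=suspect -> (suspect,v1)
Op 2: gossip N0<->N2 -> N0.N0=(alive,v0) N0.N1=(alive,v0) N0.N2=(alive,v0) | N2.N0=(alive,v0) N2.N1=(alive,v0) N2.N2=(alive,v0)
Op 3: gossip N1<->N0 -> N1.N0=(suspect,v1) N1.N1=(alive,v0) N1.N2=(alive,v0) | N0.N0=(suspect,v1) N0.N1=(alive,v0) N0.N2=(alive,v0)
Op 4: gossip N1<->N2 -> N1.N0=(suspect,v1) N1.N1=(alive,v0) N1.N2=(alive,v0) | N2.N0=(suspect,v1) N2.N1=(alive,v0) N2.N2=(alive,v0)
Op 5: N2 marks N2=alive -> (alive,v1)
Op 6: gossip N1<->N2 -> N1.N0=(suspect,v1) N1.N1=(alive,v0) N1.N2=(alive,v1) | N2.N0=(suspect,v1) N2.N1=(alive,v0) N2.N2=(alive,v1)
Op 7: N0 marks N2=dead -> (dead,v1)
Op 8: gossip N0<->N2 -> N0.N0=(suspect,v1) N0.N1=(alive,v0) N0.N2=(dead,v1) | N2.N0=(suspect,v1) N2.N1=(alive,v0) N2.N2=(alive,v1)
Op 9: gossip N2<->N1 -> N2.N0=(suspect,v1) N2.N1=(alive,v0) N2.N2=(alive,v1) | N1.N0=(suspect,v1) N1.N1=(alive,v0) N1.N2=(alive,v1)
Op 10: N2 marks N2=alive -> (alive,v2)
Op 11: gossip N1<->N0 -> N1.N0=(suspect,v1) N1.N1=(alive,v0) N1.N2=(alive,v1) | N0.N0=(suspect,v1) N0.N1=(alive,v0) N0.N2=(dead,v1)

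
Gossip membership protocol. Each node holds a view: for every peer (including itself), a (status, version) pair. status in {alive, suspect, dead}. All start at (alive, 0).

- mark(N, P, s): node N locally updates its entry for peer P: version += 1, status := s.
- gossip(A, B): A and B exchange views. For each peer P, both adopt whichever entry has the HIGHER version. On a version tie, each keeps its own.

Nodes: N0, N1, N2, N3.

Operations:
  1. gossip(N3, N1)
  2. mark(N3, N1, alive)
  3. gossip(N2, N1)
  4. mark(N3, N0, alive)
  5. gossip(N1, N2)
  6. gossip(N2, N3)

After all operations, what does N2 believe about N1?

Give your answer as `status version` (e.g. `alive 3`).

Op 1: gossip N3<->N1 -> N3.N0=(alive,v0) N3.N1=(alive,v0) N3.N2=(alive,v0) N3.N3=(alive,v0) | N1.N0=(alive,v0) N1.N1=(alive,v0) N1.N2=(alive,v0) N1.N3=(alive,v0)
Op 2: N3 marks N1=alive -> (alive,v1)
Op 3: gossip N2<->N1 -> N2.N0=(alive,v0) N2.N1=(alive,v0) N2.N2=(alive,v0) N2.N3=(alive,v0) | N1.N0=(alive,v0) N1.N1=(alive,v0) N1.N2=(alive,v0) N1.N3=(alive,v0)
Op 4: N3 marks N0=alive -> (alive,v1)
Op 5: gossip N1<->N2 -> N1.N0=(alive,v0) N1.N1=(alive,v0) N1.N2=(alive,v0) N1.N3=(alive,v0) | N2.N0=(alive,v0) N2.N1=(alive,v0) N2.N2=(alive,v0) N2.N3=(alive,v0)
Op 6: gossip N2<->N3 -> N2.N0=(alive,v1) N2.N1=(alive,v1) N2.N2=(alive,v0) N2.N3=(alive,v0) | N3.N0=(alive,v1) N3.N1=(alive,v1) N3.N2=(alive,v0) N3.N3=(alive,v0)

Answer: alive 1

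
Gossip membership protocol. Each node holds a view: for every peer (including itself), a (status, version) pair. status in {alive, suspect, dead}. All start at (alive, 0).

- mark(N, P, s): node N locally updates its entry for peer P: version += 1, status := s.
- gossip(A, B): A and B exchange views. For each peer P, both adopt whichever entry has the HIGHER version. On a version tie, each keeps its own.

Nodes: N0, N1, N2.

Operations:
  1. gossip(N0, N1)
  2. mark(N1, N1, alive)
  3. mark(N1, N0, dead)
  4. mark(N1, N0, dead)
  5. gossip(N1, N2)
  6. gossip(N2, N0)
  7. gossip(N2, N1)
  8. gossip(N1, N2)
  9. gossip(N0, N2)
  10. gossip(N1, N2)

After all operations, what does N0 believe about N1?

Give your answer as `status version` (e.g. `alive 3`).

Answer: alive 1

Derivation:
Op 1: gossip N0<->N1 -> N0.N0=(alive,v0) N0.N1=(alive,v0) N0.N2=(alive,v0) | N1.N0=(alive,v0) N1.N1=(alive,v0) N1.N2=(alive,v0)
Op 2: N1 marks N1=alive -> (alive,v1)
Op 3: N1 marks N0=dead -> (dead,v1)
Op 4: N1 marks N0=dead -> (dead,v2)
Op 5: gossip N1<->N2 -> N1.N0=(dead,v2) N1.N1=(alive,v1) N1.N2=(alive,v0) | N2.N0=(dead,v2) N2.N1=(alive,v1) N2.N2=(alive,v0)
Op 6: gossip N2<->N0 -> N2.N0=(dead,v2) N2.N1=(alive,v1) N2.N2=(alive,v0) | N0.N0=(dead,v2) N0.N1=(alive,v1) N0.N2=(alive,v0)
Op 7: gossip N2<->N1 -> N2.N0=(dead,v2) N2.N1=(alive,v1) N2.N2=(alive,v0) | N1.N0=(dead,v2) N1.N1=(alive,v1) N1.N2=(alive,v0)
Op 8: gossip N1<->N2 -> N1.N0=(dead,v2) N1.N1=(alive,v1) N1.N2=(alive,v0) | N2.N0=(dead,v2) N2.N1=(alive,v1) N2.N2=(alive,v0)
Op 9: gossip N0<->N2 -> N0.N0=(dead,v2) N0.N1=(alive,v1) N0.N2=(alive,v0) | N2.N0=(dead,v2) N2.N1=(alive,v1) N2.N2=(alive,v0)
Op 10: gossip N1<->N2 -> N1.N0=(dead,v2) N1.N1=(alive,v1) N1.N2=(alive,v0) | N2.N0=(dead,v2) N2.N1=(alive,v1) N2.N2=(alive,v0)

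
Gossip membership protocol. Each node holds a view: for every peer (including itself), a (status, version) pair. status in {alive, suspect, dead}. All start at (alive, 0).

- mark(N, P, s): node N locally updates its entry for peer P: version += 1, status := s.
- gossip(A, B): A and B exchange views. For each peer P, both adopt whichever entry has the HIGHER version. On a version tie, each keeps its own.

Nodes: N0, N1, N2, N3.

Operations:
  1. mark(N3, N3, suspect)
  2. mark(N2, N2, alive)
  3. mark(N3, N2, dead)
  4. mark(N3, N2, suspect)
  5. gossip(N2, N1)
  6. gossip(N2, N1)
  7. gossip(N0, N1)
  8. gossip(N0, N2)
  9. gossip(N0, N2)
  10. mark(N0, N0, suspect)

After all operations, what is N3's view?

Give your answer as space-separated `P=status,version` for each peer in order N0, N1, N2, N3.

Op 1: N3 marks N3=suspect -> (suspect,v1)
Op 2: N2 marks N2=alive -> (alive,v1)
Op 3: N3 marks N2=dead -> (dead,v1)
Op 4: N3 marks N2=suspect -> (suspect,v2)
Op 5: gossip N2<->N1 -> N2.N0=(alive,v0) N2.N1=(alive,v0) N2.N2=(alive,v1) N2.N3=(alive,v0) | N1.N0=(alive,v0) N1.N1=(alive,v0) N1.N2=(alive,v1) N1.N3=(alive,v0)
Op 6: gossip N2<->N1 -> N2.N0=(alive,v0) N2.N1=(alive,v0) N2.N2=(alive,v1) N2.N3=(alive,v0) | N1.N0=(alive,v0) N1.N1=(alive,v0) N1.N2=(alive,v1) N1.N3=(alive,v0)
Op 7: gossip N0<->N1 -> N0.N0=(alive,v0) N0.N1=(alive,v0) N0.N2=(alive,v1) N0.N3=(alive,v0) | N1.N0=(alive,v0) N1.N1=(alive,v0) N1.N2=(alive,v1) N1.N3=(alive,v0)
Op 8: gossip N0<->N2 -> N0.N0=(alive,v0) N0.N1=(alive,v0) N0.N2=(alive,v1) N0.N3=(alive,v0) | N2.N0=(alive,v0) N2.N1=(alive,v0) N2.N2=(alive,v1) N2.N3=(alive,v0)
Op 9: gossip N0<->N2 -> N0.N0=(alive,v0) N0.N1=(alive,v0) N0.N2=(alive,v1) N0.N3=(alive,v0) | N2.N0=(alive,v0) N2.N1=(alive,v0) N2.N2=(alive,v1) N2.N3=(alive,v0)
Op 10: N0 marks N0=suspect -> (suspect,v1)

Answer: N0=alive,0 N1=alive,0 N2=suspect,2 N3=suspect,1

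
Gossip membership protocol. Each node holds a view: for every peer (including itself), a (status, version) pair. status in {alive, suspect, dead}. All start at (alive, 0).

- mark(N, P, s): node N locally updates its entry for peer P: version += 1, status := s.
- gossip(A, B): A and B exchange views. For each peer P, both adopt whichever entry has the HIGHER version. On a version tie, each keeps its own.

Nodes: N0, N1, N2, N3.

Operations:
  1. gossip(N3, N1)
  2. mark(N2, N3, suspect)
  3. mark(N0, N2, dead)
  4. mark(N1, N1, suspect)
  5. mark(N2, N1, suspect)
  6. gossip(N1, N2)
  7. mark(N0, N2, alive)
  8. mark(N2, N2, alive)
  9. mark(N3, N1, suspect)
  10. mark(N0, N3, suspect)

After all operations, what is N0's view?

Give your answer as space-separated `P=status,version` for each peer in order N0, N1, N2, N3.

Answer: N0=alive,0 N1=alive,0 N2=alive,2 N3=suspect,1

Derivation:
Op 1: gossip N3<->N1 -> N3.N0=(alive,v0) N3.N1=(alive,v0) N3.N2=(alive,v0) N3.N3=(alive,v0) | N1.N0=(alive,v0) N1.N1=(alive,v0) N1.N2=(alive,v0) N1.N3=(alive,v0)
Op 2: N2 marks N3=suspect -> (suspect,v1)
Op 3: N0 marks N2=dead -> (dead,v1)
Op 4: N1 marks N1=suspect -> (suspect,v1)
Op 5: N2 marks N1=suspect -> (suspect,v1)
Op 6: gossip N1<->N2 -> N1.N0=(alive,v0) N1.N1=(suspect,v1) N1.N2=(alive,v0) N1.N3=(suspect,v1) | N2.N0=(alive,v0) N2.N1=(suspect,v1) N2.N2=(alive,v0) N2.N3=(suspect,v1)
Op 7: N0 marks N2=alive -> (alive,v2)
Op 8: N2 marks N2=alive -> (alive,v1)
Op 9: N3 marks N1=suspect -> (suspect,v1)
Op 10: N0 marks N3=suspect -> (suspect,v1)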